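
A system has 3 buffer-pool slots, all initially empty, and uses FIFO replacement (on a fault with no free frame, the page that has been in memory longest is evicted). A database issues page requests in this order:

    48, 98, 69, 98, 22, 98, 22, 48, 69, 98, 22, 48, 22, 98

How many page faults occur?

6

48 → fault, frames {48}
98 → fault, frames {48,98}
69 → fault, frames {48,98,69}
98 → hit
22 → fault, evict 48, frames {98,69,22}
98 → hit
22 → hit
48 → fault, evict 98, frames {69,22,48}
69 → hit
98 → fault, evict 69, frames {22,48,98}
22 → hit
48 → hit
22 → hit
98 → hit
Page faults: 6.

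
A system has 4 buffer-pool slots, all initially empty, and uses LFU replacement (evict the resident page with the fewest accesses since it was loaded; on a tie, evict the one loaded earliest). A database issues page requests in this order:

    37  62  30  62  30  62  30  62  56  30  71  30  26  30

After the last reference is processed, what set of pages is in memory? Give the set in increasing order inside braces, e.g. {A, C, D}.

{26, 30, 62, 71}

37 -> fault, frames (37)
62 -> fault, frames (37 62)
30 -> fault, frames (37 62 30)
62 -> hit
30 -> hit
62 -> hit
30 -> hit
62 -> hit
56 -> fault, frames (37 62 30 56)
30 -> hit
71 -> fault, evict 37, frames (62 30 56 71)
30 -> hit
26 -> fault, evict 56, frames (62 30 71 26)
30 -> hit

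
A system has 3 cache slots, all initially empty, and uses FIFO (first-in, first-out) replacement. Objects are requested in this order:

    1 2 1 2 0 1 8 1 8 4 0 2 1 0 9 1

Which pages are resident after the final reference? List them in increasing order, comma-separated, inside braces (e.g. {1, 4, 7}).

1 -> fault, frames (1)
2 -> fault, frames (1 2)
1 -> hit
2 -> hit
0 -> fault, frames (1 2 0)
1 -> hit
8 -> fault, evict 1, frames (2 0 8)
1 -> fault, evict 2, frames (0 8 1)
8 -> hit
4 -> fault, evict 0, frames (8 1 4)
0 -> fault, evict 8, frames (1 4 0)
2 -> fault, evict 1, frames (4 0 2)
1 -> fault, evict 4, frames (0 2 1)
0 -> hit
9 -> fault, evict 0, frames (2 1 9)
1 -> hit

{1, 2, 9}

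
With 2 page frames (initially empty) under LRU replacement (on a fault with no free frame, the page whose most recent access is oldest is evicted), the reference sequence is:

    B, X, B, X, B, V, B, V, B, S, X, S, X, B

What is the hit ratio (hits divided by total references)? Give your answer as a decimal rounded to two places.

B: miss, frames (B)
X: miss, frames (B X)
B: hit
X: hit
B: hit
V: miss, evict X, frames (B V)
B: hit
V: hit
B: hit
S: miss, evict V, frames (B S)
X: miss, evict B, frames (S X)
S: hit
X: hit
B: miss, evict S, frames (X B)
Hits: 8 of 14 references → 8/14 = 0.5714.

0.57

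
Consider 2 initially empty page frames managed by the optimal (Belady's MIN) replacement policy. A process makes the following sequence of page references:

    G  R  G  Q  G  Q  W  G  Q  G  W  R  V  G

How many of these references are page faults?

8

G → fault, frames [G]
R → fault, frames [G, R]
G → hit
Q → fault, evict R, frames [G, Q]
G → hit
Q → hit
W → fault, evict Q, frames [G, W]
G → hit
Q → fault, evict W, frames [G, Q]
G → hit
W → fault, evict Q, frames [G, W]
R → fault, evict W, frames [G, R]
V → fault, evict R, frames [G, V]
G → hit
Page faults: 8.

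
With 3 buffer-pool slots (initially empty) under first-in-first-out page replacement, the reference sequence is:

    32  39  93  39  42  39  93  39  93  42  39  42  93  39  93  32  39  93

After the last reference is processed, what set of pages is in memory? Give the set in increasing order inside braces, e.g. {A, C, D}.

{32, 39, 93}

32: fault, frames [32]
39: fault, frames [32, 39]
93: fault, frames [32, 39, 93]
39: hit
42: fault, evict 32, frames [39, 93, 42]
39: hit
93: hit
39: hit
93: hit
42: hit
39: hit
42: hit
93: hit
39: hit
93: hit
32: fault, evict 39, frames [93, 42, 32]
39: fault, evict 93, frames [42, 32, 39]
93: fault, evict 42, frames [32, 39, 93]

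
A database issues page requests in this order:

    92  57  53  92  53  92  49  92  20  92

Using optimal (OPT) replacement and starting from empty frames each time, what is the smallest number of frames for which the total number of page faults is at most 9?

f=1: 10 faults
f=2: 5 faults
f=3: 5 faults
f=4: 5 faults
f=5: 5 faults
Smallest f with faults ≤ 9 is 2.

2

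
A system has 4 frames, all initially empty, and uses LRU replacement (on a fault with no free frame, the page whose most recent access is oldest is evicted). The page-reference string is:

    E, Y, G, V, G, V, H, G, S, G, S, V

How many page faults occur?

6

E -> fault, frames [E]
Y -> fault, frames [E, Y]
G -> fault, frames [E, Y, G]
V -> fault, frames [E, Y, G, V]
G -> hit
V -> hit
H -> fault, evict E, frames [Y, G, V, H]
G -> hit
S -> fault, evict Y, frames [V, H, G, S]
G -> hit
S -> hit
V -> hit
Page faults: 6.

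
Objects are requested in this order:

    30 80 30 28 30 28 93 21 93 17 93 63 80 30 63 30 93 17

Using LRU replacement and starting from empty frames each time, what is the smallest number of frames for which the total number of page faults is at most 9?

f=1: 18 faults
f=2: 12 faults
f=3: 11 faults
f=4: 10 faults
f=5: 9 faults
f=6: 9 faults
f=7: 7 faults
Smallest f with faults ≤ 9 is 5.

5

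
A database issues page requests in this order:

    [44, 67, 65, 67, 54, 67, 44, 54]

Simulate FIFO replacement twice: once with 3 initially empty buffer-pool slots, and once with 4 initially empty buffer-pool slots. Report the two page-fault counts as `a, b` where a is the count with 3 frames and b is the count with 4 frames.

5, 4

3 frames: F F F . F . F . → 5 faults.
4 frames: F F F . F . . . → 4 faults.
4 < 5: adding a frame reduced faults, as is typical.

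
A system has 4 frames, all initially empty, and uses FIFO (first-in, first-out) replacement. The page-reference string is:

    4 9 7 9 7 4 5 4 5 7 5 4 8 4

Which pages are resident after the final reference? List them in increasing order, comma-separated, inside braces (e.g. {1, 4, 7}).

{4, 5, 7, 8}

4: fault, frames (4)
9: fault, frames (4 9)
7: fault, frames (4 9 7)
9: hit
7: hit
4: hit
5: fault, frames (4 9 7 5)
4: hit
5: hit
7: hit
5: hit
4: hit
8: fault, evict 4, frames (9 7 5 8)
4: fault, evict 9, frames (7 5 8 4)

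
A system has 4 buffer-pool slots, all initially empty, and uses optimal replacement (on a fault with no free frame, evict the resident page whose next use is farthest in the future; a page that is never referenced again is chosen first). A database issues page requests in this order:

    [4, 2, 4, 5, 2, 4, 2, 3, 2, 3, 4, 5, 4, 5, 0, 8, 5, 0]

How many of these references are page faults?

4 -> miss, frames {4}
2 -> miss, frames {4,2}
4 -> hit
5 -> miss, frames {4,2,5}
2 -> hit
4 -> hit
2 -> hit
3 -> miss, frames {4,2,5,3}
2 -> hit
3 -> hit
4 -> hit
5 -> hit
4 -> hit
5 -> hit
0 -> miss, evict 3, frames {4,2,5,0}
8 -> miss, evict 2, frames {4,5,0,8}
5 -> hit
0 -> hit
Page faults: 6.

6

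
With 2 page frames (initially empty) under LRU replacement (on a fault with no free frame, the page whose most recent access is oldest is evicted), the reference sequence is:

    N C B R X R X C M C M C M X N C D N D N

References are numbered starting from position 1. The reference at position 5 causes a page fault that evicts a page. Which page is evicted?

pos 1: N: fault, frames {N}
pos 2: C: fault, frames {N,C}
pos 3: B: fault, evict N, frames {C,B}
pos 4: R: fault, evict C, frames {B,R}
pos 5: X: fault, evict B, frames {R,X}
At position 5, page B is evicted.

B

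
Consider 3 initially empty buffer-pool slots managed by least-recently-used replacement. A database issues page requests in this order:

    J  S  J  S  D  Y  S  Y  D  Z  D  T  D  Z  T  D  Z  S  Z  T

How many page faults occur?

8

J: fault, frames (J)
S: fault, frames (J S)
J: hit
S: hit
D: fault, frames (J S D)
Y: fault, evict J, frames (S D Y)
S: hit
Y: hit
D: hit
Z: fault, evict S, frames (Y D Z)
D: hit
T: fault, evict Y, frames (Z D T)
D: hit
Z: hit
T: hit
D: hit
Z: hit
S: fault, evict T, frames (D Z S)
Z: hit
T: fault, evict D, frames (S Z T)
Page faults: 8.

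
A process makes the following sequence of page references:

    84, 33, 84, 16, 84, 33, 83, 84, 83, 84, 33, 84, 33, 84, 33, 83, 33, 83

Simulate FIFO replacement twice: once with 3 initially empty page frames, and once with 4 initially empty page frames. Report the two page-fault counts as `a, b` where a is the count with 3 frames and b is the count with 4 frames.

6, 4

3 frames: F F . F . . F F . . F . . . . . . . → 6 faults.
4 frames: F F . F . . F . . . . . . . . . . . → 4 faults.
4 < 6: adding a frame reduced faults, as is typical.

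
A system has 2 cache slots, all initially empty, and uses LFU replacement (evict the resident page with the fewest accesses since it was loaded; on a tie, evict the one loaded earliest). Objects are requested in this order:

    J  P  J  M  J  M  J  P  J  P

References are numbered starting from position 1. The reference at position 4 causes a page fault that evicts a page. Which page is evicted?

pos 1: J: fault, frames {J}
pos 2: P: fault, frames {J,P}
pos 3: J: hit
pos 4: M: fault, evict P, frames {J,M}
At position 4, page P is evicted.

P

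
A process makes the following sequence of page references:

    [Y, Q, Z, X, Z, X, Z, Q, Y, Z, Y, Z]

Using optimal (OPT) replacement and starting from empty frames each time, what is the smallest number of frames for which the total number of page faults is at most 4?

4

f=1: 12 faults
f=2: 6 faults
f=3: 5 faults
f=4: 4 faults
Smallest f with faults ≤ 4 is 4.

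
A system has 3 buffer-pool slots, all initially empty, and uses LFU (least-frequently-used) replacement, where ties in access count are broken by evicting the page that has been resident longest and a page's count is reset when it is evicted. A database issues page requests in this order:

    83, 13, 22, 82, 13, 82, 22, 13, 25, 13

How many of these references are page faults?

83 → miss, frames [83]
13 → miss, frames [83, 13]
22 → miss, frames [83, 13, 22]
82 → miss, evict 83, frames [13, 22, 82]
13 → hit
82 → hit
22 → hit
13 → hit
25 → miss, evict 22, frames [13, 82, 25]
13 → hit
Page faults: 5.

5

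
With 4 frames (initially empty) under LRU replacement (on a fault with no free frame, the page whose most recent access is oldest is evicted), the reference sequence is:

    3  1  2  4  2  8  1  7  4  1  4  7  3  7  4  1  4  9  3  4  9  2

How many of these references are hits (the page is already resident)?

11

3: fault, frames [3]
1: fault, frames [3, 1]
2: fault, frames [3, 1, 2]
4: fault, frames [3, 1, 2, 4]
2: hit
8: fault, evict 3, frames [1, 4, 2, 8]
1: hit
7: fault, evict 4, frames [2, 8, 1, 7]
4: fault, evict 2, frames [8, 1, 7, 4]
1: hit
4: hit
7: hit
3: fault, evict 8, frames [1, 4, 7, 3]
7: hit
4: hit
1: hit
4: hit
9: fault, evict 3, frames [7, 1, 4, 9]
3: fault, evict 7, frames [1, 4, 9, 3]
4: hit
9: hit
2: fault, evict 1, frames [3, 4, 9, 2]
Hits: 11.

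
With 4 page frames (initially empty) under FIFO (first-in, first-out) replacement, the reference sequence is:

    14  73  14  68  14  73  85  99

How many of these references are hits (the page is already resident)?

14: fault, frames {14}
73: fault, frames {14,73}
14: hit
68: fault, frames {14,73,68}
14: hit
73: hit
85: fault, frames {14,73,68,85}
99: fault, evict 14, frames {73,68,85,99}
Hits: 3.

3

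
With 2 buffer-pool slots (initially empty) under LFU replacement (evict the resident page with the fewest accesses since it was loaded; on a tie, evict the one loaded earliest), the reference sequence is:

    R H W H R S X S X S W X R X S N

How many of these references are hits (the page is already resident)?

1

R -> fault, frames {R}
H -> fault, frames {R,H}
W -> fault, evict R, frames {H,W}
H -> hit
R -> fault, evict W, frames {H,R}
S -> fault, evict R, frames {H,S}
X -> fault, evict S, frames {H,X}
S -> fault, evict X, frames {H,S}
X -> fault, evict S, frames {H,X}
S -> fault, evict X, frames {H,S}
W -> fault, evict S, frames {H,W}
X -> fault, evict W, frames {H,X}
R -> fault, evict X, frames {H,R}
X -> fault, evict R, frames {H,X}
S -> fault, evict X, frames {H,S}
N -> fault, evict S, frames {H,N}
Hits: 1.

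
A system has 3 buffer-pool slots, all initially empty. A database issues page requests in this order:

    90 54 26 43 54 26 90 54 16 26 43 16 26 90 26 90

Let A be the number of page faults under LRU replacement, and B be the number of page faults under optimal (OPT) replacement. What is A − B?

Under LRU: F F F F . . F . F F F . . F . . → 9 faults.
Under OPT: F F F F . . F . F . F . . F . . → 8 faults.
A − B = 9 − 8 = 1.

1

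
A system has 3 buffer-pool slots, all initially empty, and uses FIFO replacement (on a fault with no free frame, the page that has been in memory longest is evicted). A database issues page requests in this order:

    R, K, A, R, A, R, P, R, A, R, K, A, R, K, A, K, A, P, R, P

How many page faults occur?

R → fault, frames (R)
K → fault, frames (R K)
A → fault, frames (R K A)
R → hit
A → hit
R → hit
P → fault, evict R, frames (K A P)
R → fault, evict K, frames (A P R)
A → hit
R → hit
K → fault, evict A, frames (P R K)
A → fault, evict P, frames (R K A)
R → hit
K → hit
A → hit
K → hit
A → hit
P → fault, evict R, frames (K A P)
R → fault, evict K, frames (A P R)
P → hit
Page faults: 9.

9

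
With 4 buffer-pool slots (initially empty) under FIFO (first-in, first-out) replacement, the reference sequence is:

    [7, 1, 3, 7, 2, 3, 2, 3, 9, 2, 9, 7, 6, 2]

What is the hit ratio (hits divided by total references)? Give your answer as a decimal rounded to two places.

7 → fault, frames [7]
1 → fault, frames [7, 1]
3 → fault, frames [7, 1, 3]
7 → hit
2 → fault, frames [7, 1, 3, 2]
3 → hit
2 → hit
3 → hit
9 → fault, evict 7, frames [1, 3, 2, 9]
2 → hit
9 → hit
7 → fault, evict 1, frames [3, 2, 9, 7]
6 → fault, evict 3, frames [2, 9, 7, 6]
2 → hit
Hits: 7 of 14 references → 7/14 = 0.5000.

0.50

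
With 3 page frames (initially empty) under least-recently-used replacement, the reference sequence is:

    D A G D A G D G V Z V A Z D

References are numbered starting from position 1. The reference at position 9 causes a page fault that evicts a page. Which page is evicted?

A

pos 1: D -> fault, frames (D)
pos 2: A -> fault, frames (D A)
pos 3: G -> fault, frames (D A G)
pos 4: D -> hit
pos 5: A -> hit
pos 6: G -> hit
pos 7: D -> hit
pos 8: G -> hit
pos 9: V -> fault, evict A, frames (D G V)
At position 9, page A is evicted.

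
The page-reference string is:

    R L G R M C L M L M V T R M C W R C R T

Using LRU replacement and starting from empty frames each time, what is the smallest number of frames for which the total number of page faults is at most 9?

6

f=1: 20 faults
f=2: 17 faults
f=3: 14 faults
f=4: 12 faults
f=5: 10 faults
f=6: 8 faults
f=7: 8 faults
f=8: 8 faults
Smallest f with faults ≤ 9 is 6.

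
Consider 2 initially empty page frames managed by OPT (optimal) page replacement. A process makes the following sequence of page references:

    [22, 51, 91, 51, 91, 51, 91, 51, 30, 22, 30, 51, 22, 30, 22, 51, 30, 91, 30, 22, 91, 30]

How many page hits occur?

11

22 → fault, frames {22}
51 → fault, frames {22,51}
91 → fault, evict 22, frames {51,91}
51 → hit
91 → hit
51 → hit
91 → hit
51 → hit
30 → fault, evict 91, frames {51,30}
22 → fault, evict 51, frames {30,22}
30 → hit
51 → fault, evict 30, frames {22,51}
22 → hit
30 → fault, evict 51, frames {22,30}
22 → hit
51 → fault, evict 22, frames {30,51}
30 → hit
91 → fault, evict 51, frames {30,91}
30 → hit
22 → fault, evict 30, frames {91,22}
91 → hit
30 → fault, evict 22, frames {91,30}
Hits: 11.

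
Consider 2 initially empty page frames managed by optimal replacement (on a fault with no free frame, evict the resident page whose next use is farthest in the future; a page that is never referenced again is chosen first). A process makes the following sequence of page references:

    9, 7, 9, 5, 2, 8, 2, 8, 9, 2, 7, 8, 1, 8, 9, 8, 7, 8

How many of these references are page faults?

11

9 → fault, frames [9]
7 → fault, frames [9, 7]
9 → hit
5 → fault, evict 7, frames [9, 5]
2 → fault, evict 5, frames [9, 2]
8 → fault, evict 9, frames [2, 8]
2 → hit
8 → hit
9 → fault, evict 8, frames [2, 9]
2 → hit
7 → fault, evict 2, frames [9, 7]
8 → fault, evict 7, frames [9, 8]
1 → fault, evict 9, frames [8, 1]
8 → hit
9 → fault, evict 1, frames [8, 9]
8 → hit
7 → fault, evict 9, frames [8, 7]
8 → hit
Page faults: 11.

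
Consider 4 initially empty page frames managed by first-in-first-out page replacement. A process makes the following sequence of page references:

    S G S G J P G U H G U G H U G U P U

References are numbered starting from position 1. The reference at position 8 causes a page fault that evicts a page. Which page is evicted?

S

pos 1: S -> fault, frames [S]
pos 2: G -> fault, frames [S, G]
pos 3: S -> hit
pos 4: G -> hit
pos 5: J -> fault, frames [S, G, J]
pos 6: P -> fault, frames [S, G, J, P]
pos 7: G -> hit
pos 8: U -> fault, evict S, frames [G, J, P, U]
At position 8, page S is evicted.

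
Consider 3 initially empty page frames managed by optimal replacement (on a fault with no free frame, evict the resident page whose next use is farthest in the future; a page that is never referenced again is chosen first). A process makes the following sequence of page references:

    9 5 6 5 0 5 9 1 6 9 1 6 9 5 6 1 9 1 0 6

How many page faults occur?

9 -> miss, frames {9}
5 -> miss, frames {9,5}
6 -> miss, frames {9,5,6}
5 -> hit
0 -> miss, evict 6, frames {9,5,0}
5 -> hit
9 -> hit
1 -> miss, evict 0, frames {9,5,1}
6 -> miss, evict 5, frames {9,1,6}
9 -> hit
1 -> hit
6 -> hit
9 -> hit
5 -> miss, evict 9, frames {1,6,5}
6 -> hit
1 -> hit
9 -> miss, evict 5, frames {1,6,9}
1 -> hit
0 -> miss, evict 9, frames {1,6,0}
6 -> hit
Page faults: 9.

9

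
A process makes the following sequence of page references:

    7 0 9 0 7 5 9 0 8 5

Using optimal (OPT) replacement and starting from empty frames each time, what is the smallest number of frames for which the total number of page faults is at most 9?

f=1: 10 faults
f=2: 7 faults
f=3: 5 faults
f=4: 5 faults
f=5: 5 faults
Smallest f with faults ≤ 9 is 2.

2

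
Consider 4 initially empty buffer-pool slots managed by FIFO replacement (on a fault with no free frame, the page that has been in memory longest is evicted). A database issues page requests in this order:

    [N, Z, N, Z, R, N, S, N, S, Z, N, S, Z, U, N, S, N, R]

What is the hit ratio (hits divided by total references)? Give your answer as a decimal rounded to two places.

N -> miss, frames {N}
Z -> miss, frames {N,Z}
N -> hit
Z -> hit
R -> miss, frames {N,Z,R}
N -> hit
S -> miss, frames {N,Z,R,S}
N -> hit
S -> hit
Z -> hit
N -> hit
S -> hit
Z -> hit
U -> miss, evict N, frames {Z,R,S,U}
N -> miss, evict Z, frames {R,S,U,N}
S -> hit
N -> hit
R -> hit
Hits: 12 of 18 references → 12/18 = 0.6667.

0.67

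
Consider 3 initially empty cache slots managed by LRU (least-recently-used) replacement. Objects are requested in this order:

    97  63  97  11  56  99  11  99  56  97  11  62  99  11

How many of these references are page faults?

97: miss, frames {97}
63: miss, frames {97,63}
97: hit
11: miss, frames {63,97,11}
56: miss, evict 63, frames {97,11,56}
99: miss, evict 97, frames {11,56,99}
11: hit
99: hit
56: hit
97: miss, evict 11, frames {99,56,97}
11: miss, evict 99, frames {56,97,11}
62: miss, evict 56, frames {97,11,62}
99: miss, evict 97, frames {11,62,99}
11: hit
Page faults: 9.

9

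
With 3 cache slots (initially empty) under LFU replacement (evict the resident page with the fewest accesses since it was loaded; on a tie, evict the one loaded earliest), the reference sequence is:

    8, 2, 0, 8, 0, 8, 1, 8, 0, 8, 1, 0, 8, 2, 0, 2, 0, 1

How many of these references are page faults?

8 -> fault, frames {8}
2 -> fault, frames {8,2}
0 -> fault, frames {8,2,0}
8 -> hit
0 -> hit
8 -> hit
1 -> fault, evict 2, frames {8,0,1}
8 -> hit
0 -> hit
8 -> hit
1 -> hit
0 -> hit
8 -> hit
2 -> fault, evict 1, frames {8,0,2}
0 -> hit
2 -> hit
0 -> hit
1 -> fault, evict 2, frames {8,0,1}
Page faults: 6.

6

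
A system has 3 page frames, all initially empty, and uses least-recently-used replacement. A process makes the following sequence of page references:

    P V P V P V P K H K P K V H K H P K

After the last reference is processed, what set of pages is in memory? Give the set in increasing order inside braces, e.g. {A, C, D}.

{H, K, P}

P → fault, frames {P}
V → fault, frames {P,V}
P → hit
V → hit
P → hit
V → hit
P → hit
K → fault, frames {V,P,K}
H → fault, evict V, frames {P,K,H}
K → hit
P → hit
K → hit
V → fault, evict H, frames {P,K,V}
H → fault, evict P, frames {K,V,H}
K → hit
H → hit
P → fault, evict V, frames {K,H,P}
K → hit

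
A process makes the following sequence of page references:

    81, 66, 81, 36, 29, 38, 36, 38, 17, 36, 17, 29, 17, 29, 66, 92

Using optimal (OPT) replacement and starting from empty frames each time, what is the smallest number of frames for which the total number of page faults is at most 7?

4

f=1: 16 faults
f=2: 9 faults
f=3: 8 faults
f=4: 7 faults
f=5: 7 faults
f=6: 7 faults
f=7: 7 faults
Smallest f with faults ≤ 7 is 4.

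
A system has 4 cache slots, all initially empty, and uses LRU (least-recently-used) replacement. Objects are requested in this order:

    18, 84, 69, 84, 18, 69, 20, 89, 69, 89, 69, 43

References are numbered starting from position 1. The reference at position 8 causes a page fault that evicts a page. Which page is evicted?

pos 1: 18 → fault, frames [18]
pos 2: 84 → fault, frames [18, 84]
pos 3: 69 → fault, frames [18, 84, 69]
pos 4: 84 → hit
pos 5: 18 → hit
pos 6: 69 → hit
pos 7: 20 → fault, frames [84, 18, 69, 20]
pos 8: 89 → fault, evict 84, frames [18, 69, 20, 89]
At position 8, page 84 is evicted.

84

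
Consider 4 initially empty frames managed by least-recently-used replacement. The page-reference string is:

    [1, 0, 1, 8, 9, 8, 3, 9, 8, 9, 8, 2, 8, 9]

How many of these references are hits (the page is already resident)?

8

1: fault, frames (1)
0: fault, frames (1 0)
1: hit
8: fault, frames (0 1 8)
9: fault, frames (0 1 8 9)
8: hit
3: fault, evict 0, frames (1 9 8 3)
9: hit
8: hit
9: hit
8: hit
2: fault, evict 1, frames (3 9 8 2)
8: hit
9: hit
Hits: 8.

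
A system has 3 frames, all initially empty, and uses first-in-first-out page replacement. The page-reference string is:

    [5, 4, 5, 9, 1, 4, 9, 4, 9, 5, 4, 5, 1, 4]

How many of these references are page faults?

5 → fault, frames {5}
4 → fault, frames {5,4}
5 → hit
9 → fault, frames {5,4,9}
1 → fault, evict 5, frames {4,9,1}
4 → hit
9 → hit
4 → hit
9 → hit
5 → fault, evict 4, frames {9,1,5}
4 → fault, evict 9, frames {1,5,4}
5 → hit
1 → hit
4 → hit
Page faults: 6.

6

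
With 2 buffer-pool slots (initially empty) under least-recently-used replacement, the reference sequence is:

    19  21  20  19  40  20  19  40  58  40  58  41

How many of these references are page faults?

19 -> fault, frames [19]
21 -> fault, frames [19, 21]
20 -> fault, evict 19, frames [21, 20]
19 -> fault, evict 21, frames [20, 19]
40 -> fault, evict 20, frames [19, 40]
20 -> fault, evict 19, frames [40, 20]
19 -> fault, evict 40, frames [20, 19]
40 -> fault, evict 20, frames [19, 40]
58 -> fault, evict 19, frames [40, 58]
40 -> hit
58 -> hit
41 -> fault, evict 40, frames [58, 41]
Page faults: 10.

10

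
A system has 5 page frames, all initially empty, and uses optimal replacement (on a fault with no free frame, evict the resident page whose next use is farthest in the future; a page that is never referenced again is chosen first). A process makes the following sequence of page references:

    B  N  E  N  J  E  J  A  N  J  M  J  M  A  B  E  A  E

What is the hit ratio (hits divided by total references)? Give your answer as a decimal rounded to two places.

B -> miss, frames {B}
N -> miss, frames {B,N}
E -> miss, frames {B,N,E}
N -> hit
J -> miss, frames {B,N,E,J}
E -> hit
J -> hit
A -> miss, frames {B,N,E,J,A}
N -> hit
J -> hit
M -> miss, evict N, frames {B,E,J,A,M}
J -> hit
M -> hit
A -> hit
B -> hit
E -> hit
A -> hit
E -> hit
Hits: 12 of 18 references → 12/18 = 0.6667.

0.67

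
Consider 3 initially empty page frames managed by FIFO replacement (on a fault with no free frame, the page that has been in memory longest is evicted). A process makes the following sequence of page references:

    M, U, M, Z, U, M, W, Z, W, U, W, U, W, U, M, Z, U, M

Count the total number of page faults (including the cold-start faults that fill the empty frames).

6

M -> miss, frames {M}
U -> miss, frames {M,U}
M -> hit
Z -> miss, frames {M,U,Z}
U -> hit
M -> hit
W -> miss, evict M, frames {U,Z,W}
Z -> hit
W -> hit
U -> hit
W -> hit
U -> hit
W -> hit
U -> hit
M -> miss, evict U, frames {Z,W,M}
Z -> hit
U -> miss, evict Z, frames {W,M,U}
M -> hit
Page faults: 6.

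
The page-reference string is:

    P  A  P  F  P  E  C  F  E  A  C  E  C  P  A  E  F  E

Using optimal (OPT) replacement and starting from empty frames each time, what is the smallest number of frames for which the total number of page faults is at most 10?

3

f=1: 18 faults
f=2: 11 faults
f=3: 8 faults
f=4: 6 faults
f=5: 5 faults
Smallest f with faults ≤ 10 is 3.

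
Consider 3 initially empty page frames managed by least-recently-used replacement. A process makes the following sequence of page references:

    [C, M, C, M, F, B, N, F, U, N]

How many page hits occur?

C -> fault, frames {C}
M -> fault, frames {C,M}
C -> hit
M -> hit
F -> fault, frames {C,M,F}
B -> fault, evict C, frames {M,F,B}
N -> fault, evict M, frames {F,B,N}
F -> hit
U -> fault, evict B, frames {N,F,U}
N -> hit
Hits: 4.

4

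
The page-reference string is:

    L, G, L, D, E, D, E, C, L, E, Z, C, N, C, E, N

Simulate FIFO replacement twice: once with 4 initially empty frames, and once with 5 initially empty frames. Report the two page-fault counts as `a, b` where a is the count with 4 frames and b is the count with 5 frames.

9, 7

4 frames: F F . F F . . F F . F . F . F . → 9 faults.
5 frames: F F . F F . . F . . F . F . . . → 7 faults.
7 < 9: adding a frame reduced faults, as is typical.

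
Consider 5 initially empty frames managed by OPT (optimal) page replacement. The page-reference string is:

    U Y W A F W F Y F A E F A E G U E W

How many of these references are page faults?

7

U: miss, frames {U}
Y: miss, frames {U,Y}
W: miss, frames {U,Y,W}
A: miss, frames {U,Y,W,A}
F: miss, frames {U,Y,W,A,F}
W: hit
F: hit
Y: hit
F: hit
A: hit
E: miss, evict Y, frames {U,W,A,F,E}
F: hit
A: hit
E: hit
G: miss, evict F, frames {U,W,A,E,G}
U: hit
E: hit
W: hit
Page faults: 7.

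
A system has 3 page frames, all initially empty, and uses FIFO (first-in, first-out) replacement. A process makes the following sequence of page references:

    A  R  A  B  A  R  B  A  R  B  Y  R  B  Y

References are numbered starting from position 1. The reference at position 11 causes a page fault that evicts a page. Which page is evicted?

pos 1: A -> fault, frames {A}
pos 2: R -> fault, frames {A,R}
pos 3: A -> hit
pos 4: B -> fault, frames {A,R,B}
pos 5: A -> hit
pos 6: R -> hit
pos 7: B -> hit
pos 8: A -> hit
pos 9: R -> hit
pos 10: B -> hit
pos 11: Y -> fault, evict A, frames {R,B,Y}
At position 11, page A is evicted.

A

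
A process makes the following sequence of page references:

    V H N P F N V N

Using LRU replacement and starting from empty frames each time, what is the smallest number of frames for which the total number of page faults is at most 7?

f=1: 8 faults
f=2: 7 faults
f=3: 6 faults
f=4: 6 faults
f=5: 5 faults
Smallest f with faults ≤ 7 is 2.

2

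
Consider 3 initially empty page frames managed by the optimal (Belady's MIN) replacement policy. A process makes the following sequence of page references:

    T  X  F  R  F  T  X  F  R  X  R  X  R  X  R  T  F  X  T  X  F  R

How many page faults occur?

T: fault, frames {T}
X: fault, frames {T,X}
F: fault, frames {T,X,F}
R: fault, evict X, frames {T,F,R}
F: hit
T: hit
X: fault, evict T, frames {F,R,X}
F: hit
R: hit
X: hit
R: hit
X: hit
R: hit
X: hit
R: hit
T: fault, evict R, frames {F,X,T}
F: hit
X: hit
T: hit
X: hit
F: hit
R: fault, evict T, frames {F,X,R}
Page faults: 7.

7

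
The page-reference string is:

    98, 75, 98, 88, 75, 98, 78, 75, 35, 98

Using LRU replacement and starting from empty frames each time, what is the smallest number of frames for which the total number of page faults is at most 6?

f=1: 10 faults
f=2: 9 faults
f=3: 6 faults
f=4: 5 faults
f=5: 5 faults
Smallest f with faults ≤ 6 is 3.

3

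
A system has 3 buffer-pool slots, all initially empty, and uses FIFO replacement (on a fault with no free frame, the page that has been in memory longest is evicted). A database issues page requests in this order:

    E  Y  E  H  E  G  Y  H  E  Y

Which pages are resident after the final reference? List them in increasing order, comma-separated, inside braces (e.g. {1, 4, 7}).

E: fault, frames [E]
Y: fault, frames [E, Y]
E: hit
H: fault, frames [E, Y, H]
E: hit
G: fault, evict E, frames [Y, H, G]
Y: hit
H: hit
E: fault, evict Y, frames [H, G, E]
Y: fault, evict H, frames [G, E, Y]

{E, G, Y}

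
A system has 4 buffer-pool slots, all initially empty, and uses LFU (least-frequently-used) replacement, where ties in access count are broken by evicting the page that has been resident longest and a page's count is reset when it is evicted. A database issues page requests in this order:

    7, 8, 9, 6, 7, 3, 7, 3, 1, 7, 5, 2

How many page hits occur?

7: fault, frames [7]
8: fault, frames [7, 8]
9: fault, frames [7, 8, 9]
6: fault, frames [7, 8, 9, 6]
7: hit
3: fault, evict 8, frames [7, 9, 6, 3]
7: hit
3: hit
1: fault, evict 9, frames [7, 6, 3, 1]
7: hit
5: fault, evict 6, frames [7, 3, 1, 5]
2: fault, evict 1, frames [7, 3, 5, 2]
Hits: 4.

4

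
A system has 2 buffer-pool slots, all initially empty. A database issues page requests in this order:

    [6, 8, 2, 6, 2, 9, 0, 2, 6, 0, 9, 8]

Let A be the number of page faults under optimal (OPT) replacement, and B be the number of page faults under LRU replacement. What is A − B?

-3

Under OPT: F F F . . F F . F . F F → 8 faults.
Under LRU: F F F F . F F F F F F F → 11 faults.
A − B = 8 − 11 = -3.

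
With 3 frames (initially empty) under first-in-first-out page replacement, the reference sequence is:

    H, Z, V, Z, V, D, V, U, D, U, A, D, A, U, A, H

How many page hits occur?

9

H: fault, frames (H)
Z: fault, frames (H Z)
V: fault, frames (H Z V)
Z: hit
V: hit
D: fault, evict H, frames (Z V D)
V: hit
U: fault, evict Z, frames (V D U)
D: hit
U: hit
A: fault, evict V, frames (D U A)
D: hit
A: hit
U: hit
A: hit
H: fault, evict D, frames (U A H)
Hits: 9.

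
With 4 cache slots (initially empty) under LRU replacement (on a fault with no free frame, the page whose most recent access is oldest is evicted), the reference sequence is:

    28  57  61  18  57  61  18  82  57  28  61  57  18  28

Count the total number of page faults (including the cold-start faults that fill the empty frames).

28 → miss, frames {28}
57 → miss, frames {28,57}
61 → miss, frames {28,57,61}
18 → miss, frames {28,57,61,18}
57 → hit
61 → hit
18 → hit
82 → miss, evict 28, frames {57,61,18,82}
57 → hit
28 → miss, evict 61, frames {18,82,57,28}
61 → miss, evict 18, frames {82,57,28,61}
57 → hit
18 → miss, evict 82, frames {28,61,57,18}
28 → hit
Page faults: 8.

8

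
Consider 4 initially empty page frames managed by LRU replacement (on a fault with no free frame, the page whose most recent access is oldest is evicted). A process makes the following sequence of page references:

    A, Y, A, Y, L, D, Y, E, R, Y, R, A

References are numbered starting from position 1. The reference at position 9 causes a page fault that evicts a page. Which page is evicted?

pos 1: A -> fault, frames (A)
pos 2: Y -> fault, frames (A Y)
pos 3: A -> hit
pos 4: Y -> hit
pos 5: L -> fault, frames (A Y L)
pos 6: D -> fault, frames (A Y L D)
pos 7: Y -> hit
pos 8: E -> fault, evict A, frames (L D Y E)
pos 9: R -> fault, evict L, frames (D Y E R)
At position 9, page L is evicted.

L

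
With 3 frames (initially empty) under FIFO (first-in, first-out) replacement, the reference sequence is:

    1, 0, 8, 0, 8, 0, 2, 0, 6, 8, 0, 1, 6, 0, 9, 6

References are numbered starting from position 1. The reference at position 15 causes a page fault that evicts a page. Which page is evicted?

pos 1: 1: fault, frames [1]
pos 2: 0: fault, frames [1, 0]
pos 3: 8: fault, frames [1, 0, 8]
pos 4: 0: hit
pos 5: 8: hit
pos 6: 0: hit
pos 7: 2: fault, evict 1, frames [0, 8, 2]
pos 8: 0: hit
pos 9: 6: fault, evict 0, frames [8, 2, 6]
pos 10: 8: hit
pos 11: 0: fault, evict 8, frames [2, 6, 0]
pos 12: 1: fault, evict 2, frames [6, 0, 1]
pos 13: 6: hit
pos 14: 0: hit
pos 15: 9: fault, evict 6, frames [0, 1, 9]
At position 15, page 6 is evicted.

6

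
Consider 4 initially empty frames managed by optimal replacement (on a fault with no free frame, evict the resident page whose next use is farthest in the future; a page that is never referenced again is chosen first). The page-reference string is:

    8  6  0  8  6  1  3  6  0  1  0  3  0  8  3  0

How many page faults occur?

8: fault, frames {8}
6: fault, frames {8,6}
0: fault, frames {8,6,0}
8: hit
6: hit
1: fault, frames {8,6,0,1}
3: fault, evict 8, frames {6,0,1,3}
6: hit
0: hit
1: hit
0: hit
3: hit
0: hit
8: fault, evict 1, frames {6,0,3,8}
3: hit
0: hit
Page faults: 6.

6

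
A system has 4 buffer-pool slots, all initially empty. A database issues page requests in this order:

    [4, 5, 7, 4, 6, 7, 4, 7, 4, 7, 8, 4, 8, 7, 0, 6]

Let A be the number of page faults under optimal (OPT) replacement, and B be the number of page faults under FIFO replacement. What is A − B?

Under OPT: F F F . F . . . . . F . . . F . → 6 faults.
Under FIFO: F F F . F . . . . . F F . . F . → 7 faults.
A − B = 6 − 7 = -1.

-1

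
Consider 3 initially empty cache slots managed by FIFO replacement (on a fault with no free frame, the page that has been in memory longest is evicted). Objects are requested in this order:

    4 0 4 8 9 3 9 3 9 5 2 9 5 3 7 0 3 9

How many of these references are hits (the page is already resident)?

4 → fault, frames (4)
0 → fault, frames (4 0)
4 → hit
8 → fault, frames (4 0 8)
9 → fault, evict 4, frames (0 8 9)
3 → fault, evict 0, frames (8 9 3)
9 → hit
3 → hit
9 → hit
5 → fault, evict 8, frames (9 3 5)
2 → fault, evict 9, frames (3 5 2)
9 → fault, evict 3, frames (5 2 9)
5 → hit
3 → fault, evict 5, frames (2 9 3)
7 → fault, evict 2, frames (9 3 7)
0 → fault, evict 9, frames (3 7 0)
3 → hit
9 → fault, evict 3, frames (7 0 9)
Hits: 6.

6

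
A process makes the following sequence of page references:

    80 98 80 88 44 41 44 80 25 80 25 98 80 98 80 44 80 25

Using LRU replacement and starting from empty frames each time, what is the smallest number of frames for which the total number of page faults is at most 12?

2

f=1: 18 faults
f=2: 11 faults
f=3: 10 faults
f=4: 7 faults
f=5: 7 faults
f=6: 6 faults
Smallest f with faults ≤ 12 is 2.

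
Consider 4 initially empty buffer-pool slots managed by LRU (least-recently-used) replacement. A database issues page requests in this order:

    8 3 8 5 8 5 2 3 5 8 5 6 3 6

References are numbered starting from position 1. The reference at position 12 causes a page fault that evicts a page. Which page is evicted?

2

pos 1: 8: miss, frames (8)
pos 2: 3: miss, frames (8 3)
pos 3: 8: hit
pos 4: 5: miss, frames (3 8 5)
pos 5: 8: hit
pos 6: 5: hit
pos 7: 2: miss, frames (3 8 5 2)
pos 8: 3: hit
pos 9: 5: hit
pos 10: 8: hit
pos 11: 5: hit
pos 12: 6: miss, evict 2, frames (3 8 5 6)
At position 12, page 2 is evicted.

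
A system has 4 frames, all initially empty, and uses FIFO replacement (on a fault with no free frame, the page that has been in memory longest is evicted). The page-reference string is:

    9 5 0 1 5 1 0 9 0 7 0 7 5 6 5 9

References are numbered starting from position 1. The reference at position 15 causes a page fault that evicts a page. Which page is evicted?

0

pos 1: 9 -> miss, frames {9}
pos 2: 5 -> miss, frames {9,5}
pos 3: 0 -> miss, frames {9,5,0}
pos 4: 1 -> miss, frames {9,5,0,1}
pos 5: 5 -> hit
pos 6: 1 -> hit
pos 7: 0 -> hit
pos 8: 9 -> hit
pos 9: 0 -> hit
pos 10: 7 -> miss, evict 9, frames {5,0,1,7}
pos 11: 0 -> hit
pos 12: 7 -> hit
pos 13: 5 -> hit
pos 14: 6 -> miss, evict 5, frames {0,1,7,6}
pos 15: 5 -> miss, evict 0, frames {1,7,6,5}
At position 15, page 0 is evicted.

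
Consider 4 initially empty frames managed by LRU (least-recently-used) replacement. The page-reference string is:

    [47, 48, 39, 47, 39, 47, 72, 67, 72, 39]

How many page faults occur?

47 -> miss, frames (47)
48 -> miss, frames (47 48)
39 -> miss, frames (47 48 39)
47 -> hit
39 -> hit
47 -> hit
72 -> miss, frames (48 39 47 72)
67 -> miss, evict 48, frames (39 47 72 67)
72 -> hit
39 -> hit
Page faults: 5.

5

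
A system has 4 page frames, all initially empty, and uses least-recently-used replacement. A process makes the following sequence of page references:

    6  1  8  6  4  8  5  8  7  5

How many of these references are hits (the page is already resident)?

6 -> miss, frames (6)
1 -> miss, frames (6 1)
8 -> miss, frames (6 1 8)
6 -> hit
4 -> miss, frames (1 8 6 4)
8 -> hit
5 -> miss, evict 1, frames (6 4 8 5)
8 -> hit
7 -> miss, evict 6, frames (4 5 8 7)
5 -> hit
Hits: 4.

4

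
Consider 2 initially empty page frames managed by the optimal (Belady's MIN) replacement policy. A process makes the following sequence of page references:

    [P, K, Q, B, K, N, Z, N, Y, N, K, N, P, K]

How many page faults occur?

P: miss, frames [P]
K: miss, frames [P, K]
Q: miss, evict P, frames [K, Q]
B: miss, evict Q, frames [K, B]
K: hit
N: miss, evict B, frames [K, N]
Z: miss, evict K, frames [N, Z]
N: hit
Y: miss, evict Z, frames [N, Y]
N: hit
K: miss, evict Y, frames [N, K]
N: hit
P: miss, evict N, frames [K, P]
K: hit
Page faults: 9.

9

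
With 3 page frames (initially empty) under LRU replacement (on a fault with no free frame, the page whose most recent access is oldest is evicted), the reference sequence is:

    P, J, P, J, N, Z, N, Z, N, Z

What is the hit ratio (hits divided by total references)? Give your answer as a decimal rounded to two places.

P: miss, frames {P}
J: miss, frames {P,J}
P: hit
J: hit
N: miss, frames {P,J,N}
Z: miss, evict P, frames {J,N,Z}
N: hit
Z: hit
N: hit
Z: hit
Hits: 6 of 10 references → 6/10 = 0.6000.

0.60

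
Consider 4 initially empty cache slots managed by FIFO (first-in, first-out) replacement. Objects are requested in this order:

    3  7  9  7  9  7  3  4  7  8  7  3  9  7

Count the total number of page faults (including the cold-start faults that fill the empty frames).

3 → fault, frames {3}
7 → fault, frames {3,7}
9 → fault, frames {3,7,9}
7 → hit
9 → hit
7 → hit
3 → hit
4 → fault, frames {3,7,9,4}
7 → hit
8 → fault, evict 3, frames {7,9,4,8}
7 → hit
3 → fault, evict 7, frames {9,4,8,3}
9 → hit
7 → fault, evict 9, frames {4,8,3,7}
Page faults: 7.

7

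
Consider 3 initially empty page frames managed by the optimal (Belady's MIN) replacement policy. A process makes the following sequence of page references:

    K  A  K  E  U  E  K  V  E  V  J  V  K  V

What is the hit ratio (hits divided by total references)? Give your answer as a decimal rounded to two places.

K: miss, frames (K)
A: miss, frames (K A)
K: hit
E: miss, frames (K A E)
U: miss, evict A, frames (K E U)
E: hit
K: hit
V: miss, evict U, frames (K E V)
E: hit
V: hit
J: miss, evict E, frames (K V J)
V: hit
K: hit
V: hit
Hits: 8 of 14 references → 8/14 = 0.5714.

0.57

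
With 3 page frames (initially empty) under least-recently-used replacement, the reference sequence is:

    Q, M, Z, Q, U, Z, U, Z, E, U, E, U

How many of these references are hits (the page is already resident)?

7

Q -> fault, frames (Q)
M -> fault, frames (Q M)
Z -> fault, frames (Q M Z)
Q -> hit
U -> fault, evict M, frames (Z Q U)
Z -> hit
U -> hit
Z -> hit
E -> fault, evict Q, frames (U Z E)
U -> hit
E -> hit
U -> hit
Hits: 7.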